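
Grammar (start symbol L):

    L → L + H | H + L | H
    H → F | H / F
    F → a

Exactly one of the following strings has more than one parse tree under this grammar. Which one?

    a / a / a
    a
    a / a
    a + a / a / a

a / a / a: 1 tree
a: 1 tree
a / a: 1 tree
a + a / a / a: 2 trees

a + a / a / a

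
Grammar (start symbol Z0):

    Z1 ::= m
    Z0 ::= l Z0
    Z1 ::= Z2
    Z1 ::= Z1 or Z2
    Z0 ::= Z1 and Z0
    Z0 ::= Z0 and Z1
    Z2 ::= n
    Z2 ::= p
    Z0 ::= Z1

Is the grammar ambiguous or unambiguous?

Witness: m and m

Derivation 1: Z0 ⇒ Z1 and Z0 ⇒ m and Z0 ⇒ m and Z1 ⇒ m and m
Derivation 2: Z0 ⇒ Z0 and Z1 ⇒ Z1 and Z1 ⇒ m and Z1 ⇒ m and m

Two distinct leftmost derivations for the same string.

Ambiguous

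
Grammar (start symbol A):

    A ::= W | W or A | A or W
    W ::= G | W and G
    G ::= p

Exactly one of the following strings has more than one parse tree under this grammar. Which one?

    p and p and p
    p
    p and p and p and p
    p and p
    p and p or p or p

p and p and p: 1 tree
p: 1 tree
p and p and p and p: 1 tree
p and p: 1 tree
p and p or p or p: 4 trees

p and p or p or p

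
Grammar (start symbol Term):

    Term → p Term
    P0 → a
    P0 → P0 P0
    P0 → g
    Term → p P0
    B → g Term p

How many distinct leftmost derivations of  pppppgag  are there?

2

Parse trees for pppppgag:
  [Term p [Term p [Term p [Term p [Term p [P0 [P0 g] [P0 [P0 a] [P0 g]]]]]]]]
  [Term p [Term p [Term p [Term p [Term p [P0 [P0 [P0 g] [P0 a]] [P0 g]]]]]]]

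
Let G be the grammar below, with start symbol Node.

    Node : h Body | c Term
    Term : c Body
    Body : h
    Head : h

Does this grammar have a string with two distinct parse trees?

Only Node, Term, Body are reachable from Node; ignoring the rest: Restricted to the reachable nonterminals, every rule has the form A → t or A → t B, and no two rules for the same A share a first terminal. The grammar encodes a DFA — one run per string.

Unambiguous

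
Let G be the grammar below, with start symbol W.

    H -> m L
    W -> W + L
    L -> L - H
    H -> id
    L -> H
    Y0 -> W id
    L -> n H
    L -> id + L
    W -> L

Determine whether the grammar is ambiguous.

Witness: id + id

Derivation 1: W ⇒ W + L ⇒ L + L ⇒ H + L ⇒ id + L ⇒ id + H ⇒ id + id
Derivation 2: W ⇒ L ⇒ id + L ⇒ id + H ⇒ id + id

Two distinct leftmost derivations for the same string.

Ambiguous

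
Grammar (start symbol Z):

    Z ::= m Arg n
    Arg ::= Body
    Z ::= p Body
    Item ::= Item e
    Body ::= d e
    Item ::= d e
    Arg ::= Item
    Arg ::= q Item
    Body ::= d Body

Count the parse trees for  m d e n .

Parse trees for m d e n:
  [Z m [Arg [Body d e]] n]
  [Z m [Arg [Item d e]] n]

2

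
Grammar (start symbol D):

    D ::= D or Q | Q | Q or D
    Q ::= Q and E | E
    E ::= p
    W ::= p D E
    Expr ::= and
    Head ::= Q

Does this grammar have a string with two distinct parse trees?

Ambiguous

Witness: p or p

Derivation 1: D ⇒ D or Q ⇒ Q or Q ⇒ E or Q ⇒ p or Q ⇒ p or E ⇒ p or p
Derivation 2: D ⇒ Q or D ⇒ E or D ⇒ p or D ⇒ p or Q ⇒ p or E ⇒ p or p

Two distinct leftmost derivations for the same string.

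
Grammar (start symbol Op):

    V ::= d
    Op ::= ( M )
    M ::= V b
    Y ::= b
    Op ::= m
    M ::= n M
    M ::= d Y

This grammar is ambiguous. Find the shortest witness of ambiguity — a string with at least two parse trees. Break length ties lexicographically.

( d b )

length 1: no string has ≥2 trees
length 4: ( d b ) has 2 parse trees

Two derivations of ( d b ):
  Op ⇒ ( M ) ⇒ ( V b ) ⇒ ( d b )
  Op ⇒ ( M ) ⇒ ( d Y ) ⇒ ( d b )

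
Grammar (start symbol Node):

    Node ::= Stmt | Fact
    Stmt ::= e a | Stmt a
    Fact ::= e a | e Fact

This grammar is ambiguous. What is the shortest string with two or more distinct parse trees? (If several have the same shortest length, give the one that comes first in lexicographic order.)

e a

length 2: e a has 2 parse trees

Two derivations of e a:
  Node ⇒ Stmt ⇒ e a
  Node ⇒ Fact ⇒ e a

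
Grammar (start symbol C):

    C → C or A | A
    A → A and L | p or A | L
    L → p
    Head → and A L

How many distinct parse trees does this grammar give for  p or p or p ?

4

Parse trees for p or p or p:
  [C [C [A [L p]]] or [A p or [A [L p]]]]
  [C [C [C [A [L p]]] or [A [L p]]] or [A [L p]]]
  [C [C [A p or [A [L p]]]] or [A [L p]]]
  [C [A p or [A p or [A [L p]]]]]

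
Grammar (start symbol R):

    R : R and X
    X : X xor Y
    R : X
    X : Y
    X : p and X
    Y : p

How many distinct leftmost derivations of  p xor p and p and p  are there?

Parse trees for p xor p and p and p:
  [R [R [X [X [Y p]] xor [Y p]]] and [X p and [X [Y p]]]]
  [R [R [R [X [X [Y p]] xor [Y p]]] and [X [Y p]]] and [X [Y p]]]

2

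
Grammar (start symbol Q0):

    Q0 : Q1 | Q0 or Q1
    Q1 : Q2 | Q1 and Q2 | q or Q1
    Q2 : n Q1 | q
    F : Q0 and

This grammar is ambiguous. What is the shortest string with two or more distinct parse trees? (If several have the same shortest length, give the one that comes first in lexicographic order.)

q or q

length 1: no string has ≥2 trees
length 2: no string has ≥2 trees
length 3: q or q has 2 parse trees

Two derivations of q or q:
  Q0 ⇒ Q1 ⇒ q or Q1 ⇒ q or Q2 ⇒ q or q
  Q0 ⇒ Q0 or Q1 ⇒ Q1 or Q1 ⇒ Q2 or Q1 ⇒ q or Q1 ⇒ q or Q2 ⇒ q or q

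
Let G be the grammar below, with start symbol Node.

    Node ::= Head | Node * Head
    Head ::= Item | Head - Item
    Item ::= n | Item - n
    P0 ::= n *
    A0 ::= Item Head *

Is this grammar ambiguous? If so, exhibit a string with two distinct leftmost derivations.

Ambiguous

Witness: n - n

Derivation 1: Node ⇒ Head ⇒ Item ⇒ Item - n ⇒ n - n
Derivation 2: Node ⇒ Head ⇒ Head - Item ⇒ Item - Item ⇒ n - Item ⇒ n - n

Two distinct leftmost derivations for the same string.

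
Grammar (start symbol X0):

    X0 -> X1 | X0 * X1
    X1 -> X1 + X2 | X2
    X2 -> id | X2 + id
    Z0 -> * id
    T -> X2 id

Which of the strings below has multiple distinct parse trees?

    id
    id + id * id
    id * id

id: 1 tree
id + id * id: 2 trees
id * id: 1 tree

id + id * id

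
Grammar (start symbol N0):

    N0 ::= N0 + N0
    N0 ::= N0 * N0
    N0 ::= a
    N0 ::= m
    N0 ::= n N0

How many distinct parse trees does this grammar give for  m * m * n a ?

2

Parse trees for m * m * n a:
  [N0 [N0 m] * [N0 [N0 m] * [N0 n [N0 a]]]]
  [N0 [N0 [N0 m] * [N0 m]] * [N0 n [N0 a]]]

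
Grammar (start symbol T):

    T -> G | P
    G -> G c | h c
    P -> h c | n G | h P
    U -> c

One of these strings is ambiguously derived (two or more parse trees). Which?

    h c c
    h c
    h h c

h c c: 1 tree
h c: 2 trees
h h c: 1 tree

h c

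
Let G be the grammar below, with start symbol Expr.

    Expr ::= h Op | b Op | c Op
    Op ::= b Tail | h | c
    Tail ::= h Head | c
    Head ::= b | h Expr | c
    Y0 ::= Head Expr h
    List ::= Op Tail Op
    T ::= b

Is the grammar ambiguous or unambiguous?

Unambiguous

Only Expr, Op, Tail, Head are reachable from Expr; ignoring the rest: Restricted to the reachable nonterminals, every rule has the form A → t or A → t B, and no two rules for the same A share a first terminal. The grammar encodes a DFA — one run per string.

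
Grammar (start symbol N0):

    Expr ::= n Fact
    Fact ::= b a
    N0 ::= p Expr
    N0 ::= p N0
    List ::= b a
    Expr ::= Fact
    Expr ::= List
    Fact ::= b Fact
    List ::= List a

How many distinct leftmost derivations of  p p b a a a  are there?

Parse trees for p p b a a a:
  [N0 p [N0 p [Expr [List [List [List b a] a] a]]]]

1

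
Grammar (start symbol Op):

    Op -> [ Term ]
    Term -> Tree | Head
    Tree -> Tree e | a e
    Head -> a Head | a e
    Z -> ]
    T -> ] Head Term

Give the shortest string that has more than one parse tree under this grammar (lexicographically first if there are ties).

length 4: [ a e ] has 2 parse trees

Two derivations of [ a e ]:
  Op ⇒ [ Term ] ⇒ [ Tree ] ⇒ [ a e ]
  Op ⇒ [ Term ] ⇒ [ Head ] ⇒ [ a e ]

[ a e ]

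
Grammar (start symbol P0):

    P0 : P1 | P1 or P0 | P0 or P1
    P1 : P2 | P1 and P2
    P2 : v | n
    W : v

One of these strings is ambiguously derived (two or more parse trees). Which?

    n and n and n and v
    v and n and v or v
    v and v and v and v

v and n and v or v

n and n and n and v: 1 tree
v and n and v or v: 2 trees
v and v and v and v: 1 tree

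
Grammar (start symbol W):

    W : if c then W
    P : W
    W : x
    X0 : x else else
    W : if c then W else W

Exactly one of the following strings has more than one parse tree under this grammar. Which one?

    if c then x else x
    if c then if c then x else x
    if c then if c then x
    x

if c then if c then x else x

if c then x else x: 1 tree
if c then if c then x else x: 2 trees
if c then if c then x: 1 tree
x: 1 tree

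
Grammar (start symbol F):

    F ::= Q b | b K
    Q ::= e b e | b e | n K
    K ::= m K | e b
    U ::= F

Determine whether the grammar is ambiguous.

Ambiguous

Witness: b e b

Derivation 1: F ⇒ Q b ⇒ b e b
Derivation 2: F ⇒ b K ⇒ b e b

Two distinct leftmost derivations for the same string.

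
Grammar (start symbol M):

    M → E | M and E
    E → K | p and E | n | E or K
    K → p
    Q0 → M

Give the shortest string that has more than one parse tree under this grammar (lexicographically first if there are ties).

p and n

length 1: no string has ≥2 trees
length 3: p and n has 2 parse trees

Two derivations of p and n:
  M ⇒ E ⇒ p and E ⇒ p and n
  M ⇒ M and E ⇒ E and E ⇒ K and E ⇒ p and E ⇒ p and n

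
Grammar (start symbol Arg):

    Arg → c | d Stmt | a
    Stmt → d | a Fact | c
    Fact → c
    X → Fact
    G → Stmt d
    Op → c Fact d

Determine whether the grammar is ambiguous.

Unambiguous

Only Arg, Stmt, Fact are reachable from Arg; ignoring the rest: The reachable rules are right-linear with at most one rule per (nonterminal, next-terminal) pair. Each input token forces the next rule, so parsing is deterministic.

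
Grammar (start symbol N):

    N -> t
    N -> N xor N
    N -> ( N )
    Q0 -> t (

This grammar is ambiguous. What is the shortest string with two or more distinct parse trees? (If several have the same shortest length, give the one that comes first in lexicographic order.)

t xor t xor t

length 1: no string has ≥2 trees
length 3: no string has ≥2 trees
length 5: t xor t xor t has 2 parse trees

Two derivations of t xor t xor t:
  N ⇒ N xor N ⇒ t xor N ⇒ t xor N xor N ⇒ t xor t xor N ⇒ t xor t xor t
  N ⇒ N xor N ⇒ N xor N xor N ⇒ t xor N xor N ⇒ t xor t xor N ⇒ t xor t xor t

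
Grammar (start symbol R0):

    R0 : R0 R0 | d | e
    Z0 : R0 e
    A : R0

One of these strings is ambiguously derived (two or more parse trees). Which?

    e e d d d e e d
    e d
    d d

e e d d d e e d: 429 trees
e d: 1 tree
d d: 1 tree

e e d d d e e d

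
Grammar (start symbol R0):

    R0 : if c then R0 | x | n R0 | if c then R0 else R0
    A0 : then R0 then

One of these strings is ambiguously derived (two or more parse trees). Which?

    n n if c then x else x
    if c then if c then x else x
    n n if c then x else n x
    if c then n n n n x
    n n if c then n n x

if c then if c then x else x

n n if c then x else x: 1 tree
if c then if c then x else x: 2 trees
n n if c then x else n x: 1 tree
if c then n n n n x: 1 tree
n n if c then n n x: 1 tree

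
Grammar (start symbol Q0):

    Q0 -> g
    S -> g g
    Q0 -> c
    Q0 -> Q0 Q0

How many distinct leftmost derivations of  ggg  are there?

2

Parse trees for ggg:
  [Q0 [Q0 g] [Q0 [Q0 g] [Q0 g]]]
  [Q0 [Q0 [Q0 g] [Q0 g]] [Q0 g]]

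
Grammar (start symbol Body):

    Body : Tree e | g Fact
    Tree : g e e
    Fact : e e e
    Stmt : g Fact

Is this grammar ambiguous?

Ambiguous

Witness: g e e e

Derivation 1: Body ⇒ Tree e ⇒ g e e e
Derivation 2: Body ⇒ g Fact ⇒ g e e e

Two distinct leftmost derivations for the same string.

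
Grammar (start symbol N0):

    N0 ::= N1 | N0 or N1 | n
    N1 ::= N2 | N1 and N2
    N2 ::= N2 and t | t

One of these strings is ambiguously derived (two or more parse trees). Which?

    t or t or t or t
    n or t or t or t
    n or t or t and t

n or t or t and t

t or t or t or t: 1 tree
n or t or t or t: 1 tree
n or t or t and t: 2 trees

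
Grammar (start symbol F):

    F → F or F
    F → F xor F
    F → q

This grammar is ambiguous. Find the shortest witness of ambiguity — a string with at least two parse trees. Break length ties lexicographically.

length 1: no string has ≥2 trees
length 3: no string has ≥2 trees
length 5: q or q or q has 2 parse trees

Two derivations of q or q or q:
  F ⇒ F or F ⇒ F or F or F ⇒ q or F or F ⇒ q or q or F ⇒ q or q or q
  F ⇒ F or F ⇒ q or F ⇒ q or F or F ⇒ q or q or F ⇒ q or q or q

q or q or q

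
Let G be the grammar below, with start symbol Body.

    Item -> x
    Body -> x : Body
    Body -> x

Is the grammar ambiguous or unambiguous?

Unambiguous

(Item is unreachable from Body, so its rules don't affect L(Body).) Right-recursive list with a separator: after each atom, whether the separator follows determines the rule. One parse per string.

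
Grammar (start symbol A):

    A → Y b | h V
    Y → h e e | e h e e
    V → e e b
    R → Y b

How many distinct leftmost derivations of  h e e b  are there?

2

Parse trees for h e e b:
  [A [Y h e e] b]
  [A h [V e e b]]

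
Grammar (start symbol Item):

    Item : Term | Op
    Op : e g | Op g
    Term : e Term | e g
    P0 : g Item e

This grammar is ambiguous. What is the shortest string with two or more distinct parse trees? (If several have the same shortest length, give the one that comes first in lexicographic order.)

length 2: e g has 2 parse trees

Two derivations of e g:
  Item ⇒ Term ⇒ e g
  Item ⇒ Op ⇒ e g

e g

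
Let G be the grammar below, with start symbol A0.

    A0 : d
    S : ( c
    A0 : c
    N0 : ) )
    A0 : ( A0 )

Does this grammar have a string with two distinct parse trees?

Unambiguous

Only A0 is reachable from A0; ignoring the rest: Each string is a nest of matched brackets around a single atom. An opening bracket forces the recursive rule; an atom forces the base rule.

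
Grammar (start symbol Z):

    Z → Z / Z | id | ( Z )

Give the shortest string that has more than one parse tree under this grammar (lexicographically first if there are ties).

length 1: no string has ≥2 trees
length 3: no string has ≥2 trees
length 5: id / id / id has 2 parse trees

Two derivations of id / id / id:
  Z ⇒ Z / Z ⇒ Z / Z / Z ⇒ id / Z / Z ⇒ id / id / Z ⇒ id / id / id
  Z ⇒ Z / Z ⇒ id / Z ⇒ id / Z / Z ⇒ id / id / Z ⇒ id / id / id

id / id / id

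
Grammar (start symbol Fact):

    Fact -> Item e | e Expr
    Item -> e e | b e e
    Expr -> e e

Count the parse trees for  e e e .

Parse trees for e e e:
  [Fact [Item e e] e]
  [Fact e [Expr e e]]

2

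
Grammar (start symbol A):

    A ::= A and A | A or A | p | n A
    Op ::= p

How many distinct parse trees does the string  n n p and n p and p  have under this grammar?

12

Parse trees for n n p and n p and p (showing first 6 of 12):
  [A [A n [A n [A p]]] and [A [A n [A p]] and [A p]]]
  [A [A n [A n [A p]]] and [A n [A [A p] and [A p]]]]
  [A [A [A n [A n [A p]]] and [A n [A p]]] and [A p]]
  [A [A n [A [A n [A p]] and [A n [A p]]]] and [A p]]
  [A [A n [A n [A [A p] and [A n [A p]]]]] and [A p]]
  [A n [A [A n [A p]] and [A [A n [A p]] and [A p]]]]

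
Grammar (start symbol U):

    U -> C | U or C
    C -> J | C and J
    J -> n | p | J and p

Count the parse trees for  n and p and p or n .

4

Parse trees for n and p and p or n:
  [U [U [C [J [J [J n] and p] and p]]] or [C [J n]]]
  [U [U [C [C [J n]] and [J [J p] and p]]] or [C [J n]]]
  [U [U [C [C [J [J n] and p]] and [J p]]] or [C [J n]]]
  [U [U [C [C [C [J n]] and [J p]] and [J p]]] or [C [J n]]]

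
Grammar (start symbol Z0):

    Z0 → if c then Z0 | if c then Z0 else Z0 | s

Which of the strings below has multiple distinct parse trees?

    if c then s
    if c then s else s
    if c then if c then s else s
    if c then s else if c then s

if c then if c then s else s

if c then s: 1 tree
if c then s else s: 1 tree
if c then if c then s else s: 2 trees
if c then s else if c then s: 1 tree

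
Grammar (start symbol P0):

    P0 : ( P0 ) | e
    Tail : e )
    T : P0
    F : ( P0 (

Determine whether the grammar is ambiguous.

Only P0 is reachable from P0; ignoring the rest: L(P0) is { openⁿ atom closeⁿ : n ≥ 0 }. The bracket depth fixes n, and the derivation is forced at every step.

Unambiguous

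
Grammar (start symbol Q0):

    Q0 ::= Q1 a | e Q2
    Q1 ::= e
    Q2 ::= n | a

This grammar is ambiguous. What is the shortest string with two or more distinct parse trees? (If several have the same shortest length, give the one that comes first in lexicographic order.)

length 2: e a has 2 parse trees

Two derivations of e a:
  Q0 ⇒ Q1 a ⇒ e a
  Q0 ⇒ e Q2 ⇒ e a

e a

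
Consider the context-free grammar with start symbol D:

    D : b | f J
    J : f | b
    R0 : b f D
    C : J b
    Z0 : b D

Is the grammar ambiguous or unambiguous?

(R0, C, Z0 are unreachable from D, so their rules don't affect L(D).) Restricted to the reachable nonterminals, every rule has the form A → t or A → t B, and no two rules for the same A share a first terminal. The grammar encodes a DFA — one run per string.

Unambiguous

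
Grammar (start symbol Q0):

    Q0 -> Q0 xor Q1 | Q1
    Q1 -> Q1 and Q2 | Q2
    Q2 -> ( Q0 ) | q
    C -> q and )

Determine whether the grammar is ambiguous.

Unambiguous

Only Q0, Q1, Q2 are reachable from Q0; ignoring the rest: The grammar is stratified — Q0 handles 'xor' (left-recursive), Q1 handles 'and', Q2 atoms. Each operator has a fixed associativity and precedence level, so every string has one parse.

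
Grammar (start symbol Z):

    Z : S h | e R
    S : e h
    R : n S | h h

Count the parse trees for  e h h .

Parse trees for e h h:
  [Z [S e h] h]
  [Z e [R h h]]

2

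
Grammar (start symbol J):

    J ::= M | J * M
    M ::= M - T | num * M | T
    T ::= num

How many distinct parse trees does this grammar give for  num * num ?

2

Parse trees for num * num:
  [J [M num * [M [T num]]]]
  [J [J [M [T num]]] * [M [T num]]]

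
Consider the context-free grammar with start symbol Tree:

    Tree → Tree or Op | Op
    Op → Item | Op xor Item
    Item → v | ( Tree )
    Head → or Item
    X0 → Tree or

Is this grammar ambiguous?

Only Tree, Op, Item are reachable from Tree; ignoring the rest: Tree → Tree or Op | Op  ;  Op → Op xor Item | Item  — a left-associative chain with Item at the bottom. Each string factors uniquely by precedence.

Unambiguous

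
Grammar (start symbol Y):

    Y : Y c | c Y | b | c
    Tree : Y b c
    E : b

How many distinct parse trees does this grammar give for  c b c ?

Parse trees for c b c:
  [Y [Y c [Y b]] c]
  [Y c [Y [Y b] c]]

2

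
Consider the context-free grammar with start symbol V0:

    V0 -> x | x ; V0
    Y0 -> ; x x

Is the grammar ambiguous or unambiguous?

Unambiguous

Only V0 is reachable from V0; ignoring the rest: Right-recursive list with a separator: after each atom, whether the separator follows determines the rule. One parse per string.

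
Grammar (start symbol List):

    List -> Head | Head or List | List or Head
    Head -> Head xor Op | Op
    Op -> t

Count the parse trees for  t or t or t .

4

Parse trees for t or t or t:
  [List [Head [Op t]] or [List [Head [Op t]] or [List [Head [Op t]]]]]
  [List [Head [Op t]] or [List [List [Head [Op t]]] or [Head [Op t]]]]
  [List [List [Head [Op t]] or [List [Head [Op t]]]] or [Head [Op t]]]
  [List [List [List [Head [Op t]]] or [Head [Op t]]] or [Head [Op t]]]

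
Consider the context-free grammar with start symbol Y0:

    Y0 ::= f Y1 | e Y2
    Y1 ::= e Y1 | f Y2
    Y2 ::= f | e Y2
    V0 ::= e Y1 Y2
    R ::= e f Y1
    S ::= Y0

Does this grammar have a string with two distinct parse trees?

Unambiguous

(V0, R, S are unreachable from Y0, so their rules don't affect L(Y0).) The reachable rules are right-linear with at most one rule per (nonterminal, next-terminal) pair. Each input token forces the next rule, so parsing is deterministic.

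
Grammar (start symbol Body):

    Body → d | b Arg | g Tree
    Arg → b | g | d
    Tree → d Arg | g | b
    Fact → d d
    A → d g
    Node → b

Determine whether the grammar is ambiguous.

(Fact, A, Node are unreachable from Body, so their rules don't affect L(Body).) Each reachable nonterminal has at most one production per leading terminal, and all productions are right-linear; the derivation is determined token-by-token.

Unambiguous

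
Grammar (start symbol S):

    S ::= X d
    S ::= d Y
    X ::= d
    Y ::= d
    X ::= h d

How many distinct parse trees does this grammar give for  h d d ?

1

Parse trees for h d d:
  [S [X h d] d]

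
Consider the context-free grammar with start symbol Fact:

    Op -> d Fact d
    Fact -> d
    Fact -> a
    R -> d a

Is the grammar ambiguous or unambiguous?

Unambiguous

(Op, R are unreachable from Fact, so their rules don't affect L(Fact).) Restricted to the reachable nonterminals, every rule has the form A → t or A → t B, and no two rules for the same A share a first terminal. The grammar encodes a DFA — one run per string.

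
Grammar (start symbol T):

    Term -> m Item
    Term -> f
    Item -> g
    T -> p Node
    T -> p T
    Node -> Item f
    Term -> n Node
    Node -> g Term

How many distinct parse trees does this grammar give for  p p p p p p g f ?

2

Parse trees for p p p p p p g f:
  [T p [T p [T p [T p [T p [T p [Node [Item g] f]]]]]]]
  [T p [T p [T p [T p [T p [T p [Node g [Term f]]]]]]]]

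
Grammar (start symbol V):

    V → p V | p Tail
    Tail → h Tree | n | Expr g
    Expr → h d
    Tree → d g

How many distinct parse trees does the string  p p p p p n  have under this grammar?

1

Parse trees for p p p p p n:
  [V p [V p [V p [V p [V p [Tail n]]]]]]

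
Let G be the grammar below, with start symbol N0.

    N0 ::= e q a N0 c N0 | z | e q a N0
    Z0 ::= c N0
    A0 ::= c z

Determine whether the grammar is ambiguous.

Witness: e q a e q a z c z

Derivation 1: N0 ⇒ e q a N0 c N0 ⇒ e q a e q a N0 c N0 ⇒ e q a e q a z c N0 ⇒ e q a e q a z c z
Derivation 2: N0 ⇒ e q a N0 ⇒ e q a e q a N0 c N0 ⇒ e q a e q a z c N0 ⇒ e q a e q a z c z

Two distinct leftmost derivations for the same string.

Ambiguous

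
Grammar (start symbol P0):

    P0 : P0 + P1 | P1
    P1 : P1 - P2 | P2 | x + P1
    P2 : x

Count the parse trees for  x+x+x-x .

7

Parse trees for x+x+x-x:
  [P0 [P0 [P1 [P2 x]]] + [P1 [P1 x + [P1 [P2 x]]] - [P2 x]]]
  [P0 [P0 [P1 [P2 x]]] + [P1 x + [P1 [P1 [P2 x]] - [P2 x]]]]
  [P0 [P0 [P0 [P1 [P2 x]]] + [P1 [P2 x]]] + [P1 [P1 [P2 x]] - [P2 x]]]
  [P0 [P0 [P1 x + [P1 [P2 x]]]] + [P1 [P1 [P2 x]] - [P2 x]]]
  [P0 [P1 [P1 x + [P1 x + [P1 [P2 x]]]] - [P2 x]]]
  [P0 [P1 x + [P1 [P1 x + [P1 [P2 x]]] - [P2 x]]]]
  [P0 [P1 x + [P1 x + [P1 [P1 [P2 x]] - [P2 x]]]]]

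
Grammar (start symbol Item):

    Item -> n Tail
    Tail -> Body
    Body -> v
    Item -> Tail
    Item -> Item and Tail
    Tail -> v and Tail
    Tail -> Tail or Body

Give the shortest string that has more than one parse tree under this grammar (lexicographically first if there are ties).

v and v

length 1: no string has ≥2 trees
length 2: no string has ≥2 trees
length 3: v and v has 2 parse trees

Two derivations of v and v:
  Item ⇒ Tail ⇒ v and Tail ⇒ v and Body ⇒ v and v
  Item ⇒ Item and Tail ⇒ Tail and Tail ⇒ Body and Tail ⇒ v and Tail ⇒ v and Body ⇒ v and v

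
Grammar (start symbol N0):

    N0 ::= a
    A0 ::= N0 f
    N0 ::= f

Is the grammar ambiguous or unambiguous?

Unambiguous

Only N0 is reachable from N0; ignoring the rest: Restricted to the reachable nonterminals, every rule has the form A → t or A → t B, and no two rules for the same A share a first terminal. The grammar encodes a DFA — one run per string.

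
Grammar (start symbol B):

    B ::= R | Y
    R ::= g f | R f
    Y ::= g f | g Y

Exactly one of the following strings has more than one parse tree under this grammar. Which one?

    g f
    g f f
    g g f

g f

g f: 2 trees
g f f: 1 tree
g g f: 1 tree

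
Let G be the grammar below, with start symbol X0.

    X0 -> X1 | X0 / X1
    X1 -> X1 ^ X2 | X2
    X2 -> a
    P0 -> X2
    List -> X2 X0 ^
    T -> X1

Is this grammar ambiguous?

Unambiguous

(P0, List, T are unreachable from X0, so their rules don't affect L(X0).) The grammar is stratified — X0 handles '/' (left-recursive), X1 handles '^', X2 atoms. Each operator has a fixed associativity and precedence level, so every string has one parse.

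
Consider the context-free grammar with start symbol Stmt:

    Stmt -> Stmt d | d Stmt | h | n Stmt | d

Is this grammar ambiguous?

Witness: d d

Derivation 1: Stmt ⇒ Stmt d ⇒ d d
Derivation 2: Stmt ⇒ d Stmt ⇒ d d

Two distinct leftmost derivations for the same string.

Ambiguous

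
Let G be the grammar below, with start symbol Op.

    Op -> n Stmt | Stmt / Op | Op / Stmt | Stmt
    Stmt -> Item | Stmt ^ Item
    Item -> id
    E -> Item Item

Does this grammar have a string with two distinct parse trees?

Witness: id / id

Derivation 1: Op ⇒ Stmt / Op ⇒ Item / Op ⇒ id / Op ⇒ id / Stmt ⇒ id / Item ⇒ id / id
Derivation 2: Op ⇒ Op / Stmt ⇒ Stmt / Stmt ⇒ Item / Stmt ⇒ id / Stmt ⇒ id / Item ⇒ id / id

Two distinct leftmost derivations for the same string.

Ambiguous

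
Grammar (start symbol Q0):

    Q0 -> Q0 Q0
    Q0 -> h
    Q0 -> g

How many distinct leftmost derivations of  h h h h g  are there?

14

Parse trees for h h h h g (showing first 6 of 14):
  [Q0 [Q0 h] [Q0 [Q0 h] [Q0 [Q0 h] [Q0 [Q0 h] [Q0 g]]]]]
  [Q0 [Q0 h] [Q0 [Q0 h] [Q0 [Q0 [Q0 h] [Q0 h]] [Q0 g]]]]
  [Q0 [Q0 h] [Q0 [Q0 [Q0 h] [Q0 h]] [Q0 [Q0 h] [Q0 g]]]]
  [Q0 [Q0 h] [Q0 [Q0 [Q0 h] [Q0 [Q0 h] [Q0 h]]] [Q0 g]]]
  [Q0 [Q0 h] [Q0 [Q0 [Q0 [Q0 h] [Q0 h]] [Q0 h]] [Q0 g]]]
  [Q0 [Q0 [Q0 h] [Q0 h]] [Q0 [Q0 h] [Q0 [Q0 h] [Q0 g]]]]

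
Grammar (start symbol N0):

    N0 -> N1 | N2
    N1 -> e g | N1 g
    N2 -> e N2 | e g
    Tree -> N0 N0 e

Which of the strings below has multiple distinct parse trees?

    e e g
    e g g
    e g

e e g: 1 tree
e g g: 1 tree
e g: 2 trees

e g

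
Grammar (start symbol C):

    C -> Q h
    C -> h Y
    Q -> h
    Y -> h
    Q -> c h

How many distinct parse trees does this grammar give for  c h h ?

Parse trees for c h h:
  [C [Q c h] h]

1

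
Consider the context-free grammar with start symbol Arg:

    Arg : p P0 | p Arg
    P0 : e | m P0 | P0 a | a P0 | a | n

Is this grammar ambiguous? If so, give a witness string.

Ambiguous

Witness: p a a

Derivation 1: Arg ⇒ p P0 ⇒ p P0 a ⇒ p a a
Derivation 2: Arg ⇒ p P0 ⇒ p a P0 ⇒ p a a

Two distinct leftmost derivations for the same string.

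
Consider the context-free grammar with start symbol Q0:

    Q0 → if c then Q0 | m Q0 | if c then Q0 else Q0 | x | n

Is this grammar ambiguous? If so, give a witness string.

Witness: if c then if c then n else n

Derivation 1: Q0 ⇒ if c then Q0 ⇒ if c then if c then Q0 else Q0 ⇒ if c then if c then n else Q0 ⇒ if c then if c then n else n
Derivation 2: Q0 ⇒ if c then Q0 else Q0 ⇒ if c then if c then Q0 else Q0 ⇒ if c then if c then n else Q0 ⇒ if c then if c then n else n

Two distinct leftmost derivations for the same string.

Ambiguous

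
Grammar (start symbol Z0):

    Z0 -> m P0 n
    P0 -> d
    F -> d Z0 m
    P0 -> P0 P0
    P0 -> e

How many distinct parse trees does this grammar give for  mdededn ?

Parse trees for mdededn (showing first 6 of 14):
  [Z0 m [P0 [P0 d] [P0 [P0 e] [P0 [P0 d] [P0 [P0 e] [P0 d]]]]] n]
  [Z0 m [P0 [P0 d] [P0 [P0 e] [P0 [P0 [P0 d] [P0 e]] [P0 d]]]] n]
  [Z0 m [P0 [P0 d] [P0 [P0 [P0 e] [P0 d]] [P0 [P0 e] [P0 d]]]] n]
  [Z0 m [P0 [P0 d] [P0 [P0 [P0 e] [P0 [P0 d] [P0 e]]] [P0 d]]] n]
  [Z0 m [P0 [P0 d] [P0 [P0 [P0 [P0 e] [P0 d]] [P0 e]] [P0 d]]] n]
  [Z0 m [P0 [P0 [P0 d] [P0 e]] [P0 [P0 d] [P0 [P0 e] [P0 d]]]] n]

14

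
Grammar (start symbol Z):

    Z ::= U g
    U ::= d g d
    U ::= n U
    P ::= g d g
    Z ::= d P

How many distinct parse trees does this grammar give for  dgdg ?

Parse trees for dgdg:
  [Z [U d g d] g]
  [Z d [P g d g]]

2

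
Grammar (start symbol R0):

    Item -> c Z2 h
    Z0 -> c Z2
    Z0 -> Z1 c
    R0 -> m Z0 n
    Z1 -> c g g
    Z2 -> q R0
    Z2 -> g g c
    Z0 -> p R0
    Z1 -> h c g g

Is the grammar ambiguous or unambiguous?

Ambiguous

Witness: m c g g c n

Derivation 1: R0 ⇒ m Z0 n ⇒ m c Z2 n ⇒ m c g g c n
Derivation 2: R0 ⇒ m Z0 n ⇒ m Z1 c n ⇒ m c g g c n

Two distinct leftmost derivations for the same string.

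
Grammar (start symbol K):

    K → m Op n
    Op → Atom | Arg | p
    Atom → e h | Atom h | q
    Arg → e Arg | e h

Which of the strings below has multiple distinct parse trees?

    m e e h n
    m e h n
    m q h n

m e h n

m e e h n: 1 tree
m e h n: 2 trees
m q h n: 1 tree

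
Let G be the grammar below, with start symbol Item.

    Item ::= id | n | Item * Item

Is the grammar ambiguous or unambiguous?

Witness: id * id * id

Derivation 1: Item ⇒ Item * Item ⇒ id * Item ⇒ id * Item * Item ⇒ id * id * Item ⇒ id * id * id
Derivation 2: Item ⇒ Item * Item ⇒ Item * Item * Item ⇒ id * Item * Item ⇒ id * id * Item ⇒ id * id * id

Two distinct leftmost derivations for the same string.

Ambiguous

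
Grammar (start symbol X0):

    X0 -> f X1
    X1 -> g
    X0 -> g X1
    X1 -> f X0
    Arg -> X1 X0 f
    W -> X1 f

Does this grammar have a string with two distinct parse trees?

Unambiguous

Only X0, X1 are reachable from X0; ignoring the rest: Restricted to the reachable nonterminals, every rule has the form A → t or A → t B, and no two rules for the same A share a first terminal. The grammar encodes a DFA — one run per string.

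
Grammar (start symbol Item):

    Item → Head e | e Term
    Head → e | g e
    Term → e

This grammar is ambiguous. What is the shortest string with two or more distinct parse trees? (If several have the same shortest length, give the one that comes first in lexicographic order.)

length 2: e e has 2 parse trees

Two derivations of e e:
  Item ⇒ Head e ⇒ e e
  Item ⇒ e Term ⇒ e e

e e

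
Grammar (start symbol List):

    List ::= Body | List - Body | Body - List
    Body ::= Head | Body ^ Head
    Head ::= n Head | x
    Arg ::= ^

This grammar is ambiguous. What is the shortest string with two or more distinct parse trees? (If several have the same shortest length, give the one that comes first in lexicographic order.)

x - x

length 1: no string has ≥2 trees
length 2: no string has ≥2 trees
length 3: x - x has 2 parse trees

Two derivations of x - x:
  List ⇒ List - Body ⇒ Body - Body ⇒ Head - Body ⇒ x - Body ⇒ x - Head ⇒ x - x
  List ⇒ Body - List ⇒ Head - List ⇒ x - List ⇒ x - Body ⇒ x - Head ⇒ x - x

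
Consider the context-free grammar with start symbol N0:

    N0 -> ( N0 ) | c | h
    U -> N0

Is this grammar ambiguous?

Only N0 is reachable from N0; ignoring the rest: L(N0) is { openⁿ atom closeⁿ : n ≥ 0 }. The bracket depth fixes n, and the derivation is forced at every step.

Unambiguous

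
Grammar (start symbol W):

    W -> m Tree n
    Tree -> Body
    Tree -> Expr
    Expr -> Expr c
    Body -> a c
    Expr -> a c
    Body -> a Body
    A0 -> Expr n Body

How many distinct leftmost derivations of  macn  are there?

Parse trees for macn:
  [W m [Tree [Body a c]] n]
  [W m [Tree [Expr a c]] n]

2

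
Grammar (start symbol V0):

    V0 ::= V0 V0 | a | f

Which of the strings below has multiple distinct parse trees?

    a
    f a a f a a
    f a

f a a f a a

a: 1 tree
f a a f a a: 42 trees
f a: 1 tree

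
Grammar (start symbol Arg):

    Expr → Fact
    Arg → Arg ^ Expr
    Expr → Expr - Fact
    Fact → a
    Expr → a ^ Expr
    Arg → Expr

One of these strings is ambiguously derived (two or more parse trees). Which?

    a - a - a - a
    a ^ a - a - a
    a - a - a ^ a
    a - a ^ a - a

a ^ a - a - a

a - a - a - a: 1 tree
a ^ a - a - a: 4 trees
a - a - a ^ a: 1 tree
a - a ^ a - a: 1 tree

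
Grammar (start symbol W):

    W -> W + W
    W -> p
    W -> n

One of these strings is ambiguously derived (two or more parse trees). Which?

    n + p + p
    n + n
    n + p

n + p + p

n + p + p: 2 trees
n + n: 1 tree
n + p: 1 tree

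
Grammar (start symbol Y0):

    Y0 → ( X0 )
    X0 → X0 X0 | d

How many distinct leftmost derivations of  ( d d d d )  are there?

Parse trees for ( d d d d ):
  [Y0 ( [X0 [X0 d] [X0 [X0 d] [X0 [X0 d] [X0 d]]]] )]
  [Y0 ( [X0 [X0 d] [X0 [X0 [X0 d] [X0 d]] [X0 d]]] )]
  [Y0 ( [X0 [X0 [X0 d] [X0 d]] [X0 [X0 d] [X0 d]]] )]
  [Y0 ( [X0 [X0 [X0 d] [X0 [X0 d] [X0 d]]] [X0 d]] )]
  [Y0 ( [X0 [X0 [X0 [X0 d] [X0 d]] [X0 d]] [X0 d]] )]

5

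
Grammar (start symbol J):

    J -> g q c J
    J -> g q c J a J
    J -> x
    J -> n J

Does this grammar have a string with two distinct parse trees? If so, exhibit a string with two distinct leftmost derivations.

Witness: g q c g q c x a x

Derivation 1: J ⇒ g q c J ⇒ g q c g q c J a J ⇒ g q c g q c x a J ⇒ g q c g q c x a x
Derivation 2: J ⇒ g q c J a J ⇒ g q c g q c J a J ⇒ g q c g q c x a J ⇒ g q c g q c x a x

Two distinct leftmost derivations for the same string.

Ambiguous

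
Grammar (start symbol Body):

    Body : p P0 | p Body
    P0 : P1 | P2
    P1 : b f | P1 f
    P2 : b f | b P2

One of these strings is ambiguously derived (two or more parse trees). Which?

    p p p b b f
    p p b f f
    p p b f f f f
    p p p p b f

p p p b b f: 1 tree
p p b f f: 1 tree
p p b f f f f: 1 tree
p p p p b f: 2 trees

p p p p b f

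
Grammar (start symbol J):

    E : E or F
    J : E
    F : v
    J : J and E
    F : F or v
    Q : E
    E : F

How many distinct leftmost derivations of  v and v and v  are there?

Parse trees for v and v and v:
  [J [J [J [E [F v]]] and [E [F v]]] and [E [F v]]]

1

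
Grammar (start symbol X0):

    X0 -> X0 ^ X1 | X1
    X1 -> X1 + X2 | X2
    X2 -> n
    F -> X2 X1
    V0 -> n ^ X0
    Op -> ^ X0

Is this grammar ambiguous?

Only X0, X1, X2 are reachable from X0; ignoring the rest: X0 → X0 ^ X1 | X1  ;  X1 → X1 + X2 | X2  — a left-associative chain with X2 at the bottom. Each string factors uniquely by precedence.

Unambiguous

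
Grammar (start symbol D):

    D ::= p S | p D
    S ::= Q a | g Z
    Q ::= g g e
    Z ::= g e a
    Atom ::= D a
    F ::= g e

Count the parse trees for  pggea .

2

Parse trees for pggea:
  [D p [S [Q g g e] a]]
  [D p [S g [Z g e a]]]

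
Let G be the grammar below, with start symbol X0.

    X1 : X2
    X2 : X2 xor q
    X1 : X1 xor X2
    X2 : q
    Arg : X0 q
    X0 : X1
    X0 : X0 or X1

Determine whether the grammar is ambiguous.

Witness: q xor q

Derivation 1: X0 ⇒ X1 ⇒ X2 ⇒ X2 xor q ⇒ q xor q
Derivation 2: X0 ⇒ X1 ⇒ X1 xor X2 ⇒ X2 xor X2 ⇒ q xor X2 ⇒ q xor q

Two distinct leftmost derivations for the same string.

Ambiguous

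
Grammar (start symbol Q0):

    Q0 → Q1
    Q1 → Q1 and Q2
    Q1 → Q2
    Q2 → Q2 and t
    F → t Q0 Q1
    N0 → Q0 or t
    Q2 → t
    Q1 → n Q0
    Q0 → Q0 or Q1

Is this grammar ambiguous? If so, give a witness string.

Ambiguous

Witness: t and t

Derivation 1: Q0 ⇒ Q1 ⇒ Q1 and Q2 ⇒ Q2 and Q2 ⇒ t and Q2 ⇒ t and t
Derivation 2: Q0 ⇒ Q1 ⇒ Q2 ⇒ Q2 and t ⇒ t and t

Two distinct leftmost derivations for the same string.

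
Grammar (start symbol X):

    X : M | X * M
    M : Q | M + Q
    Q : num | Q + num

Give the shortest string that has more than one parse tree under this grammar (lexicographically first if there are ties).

num + num

length 1: no string has ≥2 trees
length 3: num + num has 2 parse trees

Two derivations of num + num:
  X ⇒ M ⇒ Q ⇒ Q + num ⇒ num + num
  X ⇒ M ⇒ M + Q ⇒ Q + Q ⇒ num + Q ⇒ num + num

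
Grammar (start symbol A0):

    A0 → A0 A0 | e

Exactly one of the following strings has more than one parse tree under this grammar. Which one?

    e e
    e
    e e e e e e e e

e e: 1 tree
e: 1 tree
e e e e e e e e: 429 trees

e e e e e e e e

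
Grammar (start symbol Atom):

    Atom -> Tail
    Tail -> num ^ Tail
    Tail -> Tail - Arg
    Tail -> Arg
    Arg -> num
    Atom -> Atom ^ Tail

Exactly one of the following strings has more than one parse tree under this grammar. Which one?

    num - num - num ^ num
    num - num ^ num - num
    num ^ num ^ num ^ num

num - num - num ^ num: 1 tree
num - num ^ num - num: 1 tree
num ^ num ^ num ^ num: 8 trees

num ^ num ^ num ^ num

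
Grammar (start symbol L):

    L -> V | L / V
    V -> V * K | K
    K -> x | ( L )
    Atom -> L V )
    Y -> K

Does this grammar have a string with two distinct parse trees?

Only L, V, K are reachable from L; ignoring the rest: This is a standard precedence ladder (L over V over K), with each level left-recursive on its own operator ('/' at L, '*' at V). That structure is LR(1), hence unambiguous.

Unambiguous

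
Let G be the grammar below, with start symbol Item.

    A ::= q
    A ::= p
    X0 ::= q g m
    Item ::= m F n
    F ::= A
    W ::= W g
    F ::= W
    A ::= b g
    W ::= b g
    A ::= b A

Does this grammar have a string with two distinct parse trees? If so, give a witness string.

Witness: m b g n

Derivation 1: Item ⇒ m F n ⇒ m A n ⇒ m b g n
Derivation 2: Item ⇒ m F n ⇒ m W n ⇒ m b g n

Two distinct leftmost derivations for the same string.

Ambiguous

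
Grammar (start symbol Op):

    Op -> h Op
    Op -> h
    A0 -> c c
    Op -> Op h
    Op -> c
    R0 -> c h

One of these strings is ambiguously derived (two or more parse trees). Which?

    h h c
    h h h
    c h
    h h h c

h h c: 1 tree
h h h: 4 trees
c h: 1 tree
h h h c: 1 tree

h h h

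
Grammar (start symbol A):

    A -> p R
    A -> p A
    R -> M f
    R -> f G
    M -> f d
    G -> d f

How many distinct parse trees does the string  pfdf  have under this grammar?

Parse trees for pfdf:
  [A p [R [M f d] f]]
  [A p [R f [G d f]]]

2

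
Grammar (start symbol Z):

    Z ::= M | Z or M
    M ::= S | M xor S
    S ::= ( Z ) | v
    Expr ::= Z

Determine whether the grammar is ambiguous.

(Expr is unreachable from Z, so its rules don't affect L(Z).) The grammar is stratified — Z handles 'or' (left-recursive), M handles 'xor', S atoms. Each operator has a fixed associativity and precedence level, so every string has one parse.

Unambiguous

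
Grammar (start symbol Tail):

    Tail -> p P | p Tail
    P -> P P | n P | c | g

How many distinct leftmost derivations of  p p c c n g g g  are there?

23

Parse trees for p p c c n g g g (showing first 6 of 23):
  [Tail p [Tail p [P [P c] [P [P c] [P [P n [P g]] [P [P g] [P g]]]]]]]
  [Tail p [Tail p [P [P c] [P [P c] [P [P [P n [P g]] [P g]] [P g]]]]]]
  [Tail p [Tail p [P [P c] [P [P c] [P [P n [P [P g] [P g]]] [P g]]]]]]
  [Tail p [Tail p [P [P c] [P [P c] [P n [P [P g] [P [P g] [P g]]]]]]]]
  [Tail p [Tail p [P [P c] [P [P c] [P n [P [P [P g] [P g]] [P g]]]]]]]
  [Tail p [Tail p [P [P c] [P [P [P c] [P n [P g]]] [P [P g] [P g]]]]]]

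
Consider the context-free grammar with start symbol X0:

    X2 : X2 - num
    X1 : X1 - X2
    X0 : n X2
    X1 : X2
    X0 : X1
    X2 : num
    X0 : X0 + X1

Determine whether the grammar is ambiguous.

Witness: num - num

Derivation 1: X0 ⇒ X1 ⇒ X1 - X2 ⇒ X2 - X2 ⇒ num - X2 ⇒ num - num
Derivation 2: X0 ⇒ X1 ⇒ X2 ⇒ X2 - num ⇒ num - num

Two distinct leftmost derivations for the same string.

Ambiguous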